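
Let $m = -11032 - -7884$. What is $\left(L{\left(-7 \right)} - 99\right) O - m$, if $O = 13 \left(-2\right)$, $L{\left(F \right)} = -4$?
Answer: $5826$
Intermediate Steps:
$m = -3148$ ($m = -11032 + 7884 = -3148$)
$O = -26$
$\left(L{\left(-7 \right)} - 99\right) O - m = \left(-4 - 99\right) \left(-26\right) - -3148 = \left(-103\right) \left(-26\right) + 3148 = 2678 + 3148 = 5826$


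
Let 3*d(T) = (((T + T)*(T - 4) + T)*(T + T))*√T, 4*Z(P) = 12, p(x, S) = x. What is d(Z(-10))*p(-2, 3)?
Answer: 12*√3 ≈ 20.785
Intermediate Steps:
Z(P) = 3 (Z(P) = (¼)*12 = 3)
d(T) = 2*T^(3/2)*(T + 2*T*(-4 + T))/3 (d(T) = ((((T + T)*(T - 4) + T)*(T + T))*√T)/3 = ((((2*T)*(-4 + T) + T)*(2*T))*√T)/3 = (((2*T*(-4 + T) + T)*(2*T))*√T)/3 = (((T + 2*T*(-4 + T))*(2*T))*√T)/3 = ((2*T*(T + 2*T*(-4 + T)))*√T)/3 = (2*T^(3/2)*(T + 2*T*(-4 + T)))/3 = 2*T^(3/2)*(T + 2*T*(-4 + T))/3)
d(Z(-10))*p(-2, 3) = (2*3^(5/2)*(-7 + 2*3)/3)*(-2) = (2*(9*√3)*(-7 + 6)/3)*(-2) = ((⅔)*(9*√3)*(-1))*(-2) = -6*√3*(-2) = 12*√3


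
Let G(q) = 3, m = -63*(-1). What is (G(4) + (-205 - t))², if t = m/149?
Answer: 909685921/22201 ≈ 40975.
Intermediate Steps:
m = 63
t = 63/149 ≈ 0.42282
(G(4) + (-205 - t))² = (3 + (-205 - 1*63/149))² = (3 + (-205 - 63/149))² = (3 - 30608/149)² = (-30161/149)² = 909685921/22201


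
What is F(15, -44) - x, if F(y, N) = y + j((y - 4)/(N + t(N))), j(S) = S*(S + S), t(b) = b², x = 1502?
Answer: -21995703/14792 ≈ -1487.0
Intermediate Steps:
j(S) = 2*S² (j(S) = S*(2*S) = 2*S²)
F(y, N) = y + 2*(-4 + y)²/(N + N²)² (F(y, N) = y + 2*((y - 4)/(N + N²))² = y + 2*((-4 + y)/(N + N²))² = y + 2*((-4 + y)²/(N + N²)²) = y + 2*(-4 + y)²/(N + N²)²)
F(15, -44) - x = (15 + 2*(-4 + 15)²/((-44)²*(1 - 44)²)) - 1*1502 = (15 + 2*(1/1936)*11²/(-43)²) - 1502 = (15 + 2*(1/1936)*(1/1849)*121) - 1502 = (15 + 1/14792) - 1502 = 221881/14792 - 1502 = -21995703/14792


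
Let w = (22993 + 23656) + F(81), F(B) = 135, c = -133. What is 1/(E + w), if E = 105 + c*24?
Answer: 1/43697 ≈ 2.2885e-5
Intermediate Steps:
E = -3087 (E = 105 - 133*24 = 105 - 3192 = -3087)
w = 46784 (w = (22993 + 23656) + 135 = 46649 + 135 = 46784)
1/(E + w) = 1/(-3087 + 46784) = 1/43697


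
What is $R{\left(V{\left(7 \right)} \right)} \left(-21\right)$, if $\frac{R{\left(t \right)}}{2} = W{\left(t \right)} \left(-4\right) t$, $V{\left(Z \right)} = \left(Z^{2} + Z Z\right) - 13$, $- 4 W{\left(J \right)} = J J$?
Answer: $-25793250$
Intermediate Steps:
$W{\left(J \right)} = - \frac{J^{2}}{4}$ ($W{\left(J \right)} = - \frac{J J}{4} = - \frac{J^{2}}{4}$)
$V{\left(Z \right)} = -13 + 2 Z^{2}$ ($V{\left(Z \right)} = \left(Z^{2} + Z^{2}\right) - 13 = 2 Z^{2} - 13 = -13 + 2 Z^{2}$)
$R{\left(t \right)} = 2 t^{3}$ ($R{\left(t \right)} = 2 - \frac{t^{2}}{4} \left(-4\right) t = 2 t^{2} t = 2 t^{3}$)
$R{\left(V{\left(7 \right)} \right)} \left(-21\right) = 2 \left(-13 + 2 \cdot 7^{2}\right)^{3} \left(-21\right) = 2 \left(-13 + 2 \cdot 49\right)^{3} \left(-21\right) = 2 \left(-13 + 98\right)^{3} \left(-21\right) = 2 \cdot 85^{3} \left(-21\right) = 2 \cdot 614125 \left(-21\right) = 1228250 \left(-21\right) = -25793250$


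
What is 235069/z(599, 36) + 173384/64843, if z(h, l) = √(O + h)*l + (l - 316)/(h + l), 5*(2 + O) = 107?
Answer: 1468536238089219/523871697291008 + 34122851109*√3865/8079078656 ≈ 265.38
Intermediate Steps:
O = 97/5 (O = -2 + (⅕)*107 = -2 + 107/5 = 97/5 ≈ 19.400)
z(h, l) = l*√(97/5 + h) + (-316 + l)/(h + l) (z(h, l) = √(97/5 + h)*l + (l - 316)/(h + l) = l*√(97/5 + h) + (-316 + l)/(h + l))
235069/z(599, 36) + 173384/64843 = 235069/(((-316 + 36 + (⅕)*36²*√(485 + 25*599) + (⅕)*599*36*√(485 + 25*599))/(599 + 36))) + 173384/64843 = 235069/(((-316 + 36 + (⅕)*1296*√(485 + 14975) + (⅕)*599*36*√(485 + 14975))/635)) + 173384*(1/64843) = 235069/(((-316 + 36 + (⅕)*1296*√15460 + (⅕)*599*36*√15460)/635)) + 173384/64843 = 235069/(((-316 + 36 + (⅕)*1296*(2*√3865) + (⅕)*599*36*(2*√3865))/635)) + 173384/64843 = 235069/(((-316 + 36 + 2592*√3865/5 + 43128*√3865/5)/635)) + 173384/64843 = 235069/(((-280 + 9144*√3865)/635)) + 173384/64843 = 235069/(-56/127 + 72*√3865/5) + 173384/64843 = 173384/64843 + 235069/(-56/127 + 72*√3865/5)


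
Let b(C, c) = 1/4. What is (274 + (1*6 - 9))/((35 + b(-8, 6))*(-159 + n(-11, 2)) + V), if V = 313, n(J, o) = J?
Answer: -542/11359 ≈ -0.047715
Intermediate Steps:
b(C, c) = 1/4
(274 + (1*6 - 9))/((35 + b(-8, 6))*(-159 + n(-11, 2)) + V) = (274 + (1*6 - 9))/((35 + 1/4)*(-159 - 11) + 313) = (274 + (6 - 9))/((141/4)*(-170) + 313) = (274 - 3)/(-11985/2 + 313) = 271/(-11359/2) = 271*(-2/11359) = -542/11359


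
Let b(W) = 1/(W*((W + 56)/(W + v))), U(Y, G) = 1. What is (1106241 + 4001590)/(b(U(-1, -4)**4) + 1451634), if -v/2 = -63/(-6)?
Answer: 291146367/82743118 ≈ 3.5187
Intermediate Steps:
v = -21 (v = -(-126)/(-6) = -(-126)*(-1)/6 = -2*21/2 = -21)
b(W) = (-21 + W)/(W*(56 + W)) (b(W) = 1/(W*((W + 56)/(W - 21))) = 1/(W*((56 + W)/(-21 + W))) = 1/(W*(56 + W)/(-21 + W)) = (-21 + W)/(W*(56 + W)))
(1106241 + 4001590)/(b(U(-1, -4)**4) + 1451634) = (1106241 + 4001590)/((-21 + 1**4)/((1**4)*(56 + 1**4)) + 1451634) = 5107831/((-21 + 1)/(1*(56 + 1)) + 1451634) = 5107831/(1*(-20)/57 + 1451634) = 5107831/(1*(1/57)*(-20) + 1451634) = 5107831/(-20/57 + 1451634) = 5107831/(82743118/57) = 5107831*(57/82743118) = 291146367/82743118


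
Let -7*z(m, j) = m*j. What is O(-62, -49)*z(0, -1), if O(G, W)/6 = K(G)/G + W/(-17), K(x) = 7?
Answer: 0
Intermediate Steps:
z(m, j) = -j*m/7 (z(m, j) = -m*j/7 = -j*m/7)
O(G, W) = 42/G - 6*W/17 (O(G, W) = 6*(7/G + W/(-17)) = 6*(7/G + W*(-1/17)) = 6*(7/G - W/17) = 42/G - 6*W/17)
O(-62, -49)*z(0, -1) = (42/(-62) - 6/17*(-49))*(-⅐*(-1)*0) = (42*(-1/62) + 294/17)*0 = (-21/31 + 294/17)*0 = (8757/527)*0 = 0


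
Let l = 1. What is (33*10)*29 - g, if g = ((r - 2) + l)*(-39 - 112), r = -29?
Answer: 5040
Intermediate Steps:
g = 4530 (g = ((-29 - 2) + 1)*(-39 - 112) = (-31 + 1)*(-151) = -30*(-151) = 4530)
(33*10)*29 - g = (33*10)*29 - 1*4530 = 330*29 - 4530 = 9570 - 4530 = 5040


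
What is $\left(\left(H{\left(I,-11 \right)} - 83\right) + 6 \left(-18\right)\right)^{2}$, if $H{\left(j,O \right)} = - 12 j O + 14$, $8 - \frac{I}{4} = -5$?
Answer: $44715969$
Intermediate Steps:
$I = 52$ ($I = 32 - -20 = 32 + 20 = 52$)
$H{\left(j,O \right)} = 14 - 12 O j$ ($H{\left(j,O \right)} = - 12 O j + 14 = 14 - 12 O j$)
$\left(\left(H{\left(I,-11 \right)} - 83\right) + 6 \left(-18\right)\right)^{2} = \left(\left(\left(14 - \left(-132\right) 52\right) - 83\right) + 6 \left(-18\right)\right)^{2} = \left(\left(\left(14 + 6864\right) - 83\right) - 108\right)^{2} = \left(\left(6878 - 83\right) - 108\right)^{2} = \left(6795 - 108\right)^{2} = 6687^{2} = 44715969$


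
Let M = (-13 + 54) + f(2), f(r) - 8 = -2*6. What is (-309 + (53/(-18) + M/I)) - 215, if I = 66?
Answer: -52112/99 ≈ -526.38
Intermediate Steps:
f(r) = -4 (f(r) = 8 - 2*6 = 8 - 12 = -4)
M = 37 (M = (-13 + 54) - 4 = 41 - 4 = 37)
(-309 + (53/(-18) + M/I)) - 215 = (-309 + (53/(-18) + 37/66)) - 215 = (-309 + (53*(-1/18) + 37*(1/66))) - 215 = (-309 + (-53/18 + 37/66)) - 215 = (-309 - 236/99) - 215 = -30827/99 - 215 = -52112/99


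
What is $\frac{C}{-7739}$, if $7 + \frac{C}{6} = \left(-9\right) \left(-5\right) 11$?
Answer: $- \frac{2928}{7739} \approx -0.37834$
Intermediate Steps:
$C = 2928$ ($C = -42 + 6 \left(-9\right) \left(-5\right) 11 = -42 + 6 \cdot 45 \cdot 11 = -42 + 6 \cdot 495 = -42 + 2970 = 2928$)
$\frac{C}{-7739} = \frac{2928}{-7739} = 2928 \left(- \frac{1}{7739}\right) = - \frac{2928}{7739}$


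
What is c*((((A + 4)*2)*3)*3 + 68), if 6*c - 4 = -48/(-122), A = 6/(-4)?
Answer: 15142/183 ≈ 82.743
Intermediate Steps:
A = -3/2 (A = 6*(-¼) = -3/2 ≈ -1.5000)
c = 134/183 (c = ⅔ + (-48/(-122))/6 = ⅔ + (-48*(-1/122))/6 = ⅔ + (⅙)*(24/61) = ⅔ + 4/61 = 134/183 ≈ 0.73224)
c*((((A + 4)*2)*3)*3 + 68) = 134*((((-3/2 + 4)*2)*3)*3 + 68)/183 = 134*((((5/2)*2)*3)*3 + 68)/183 = 134*((5*3)*3 + 68)/183 = 134*(15*3 + 68)/183 = 134*(45 + 68)/183 = (134/183)*113 = 15142/183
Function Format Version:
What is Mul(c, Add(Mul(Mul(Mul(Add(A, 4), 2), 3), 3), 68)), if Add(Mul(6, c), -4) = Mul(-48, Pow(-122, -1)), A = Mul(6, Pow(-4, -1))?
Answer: Rational(15142, 183) ≈ 82.743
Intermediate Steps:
A = Rational(-3, 2) (A = Mul(6, Rational(-1, 4)) = Rational(-3, 2) ≈ -1.5000)
c = Rational(134, 183) (c = Add(Rational(2, 3), Mul(Rational(1, 6), Mul(-48, Pow(-122, -1)))) = Add(Rational(2, 3), Mul(Rational(1, 6), Mul(-48, Rational(-1, 122)))) = Add(Rational(2, 3), Mul(Rational(1, 6), Rational(24, 61))) = Add(Rational(2, 3), Rational(4, 61)) = Rational(134, 183) ≈ 0.73224)
Mul(c, Add(Mul(Mul(Mul(Add(A, 4), 2), 3), 3), 68)) = Mul(Rational(134, 183), Add(Mul(Mul(Mul(Add(Rational(-3, 2), 4), 2), 3), 3), 68)) = Mul(Rational(134, 183), Add(Mul(Mul(Mul(Rational(5, 2), 2), 3), 3), 68)) = Mul(Rational(134, 183), Add(Mul(Mul(5, 3), 3), 68)) = Mul(Rational(134, 183), Add(Mul(15, 3), 68)) = Mul(Rational(134, 183), Add(45, 68)) = Mul(Rational(134, 183), 113) = Rational(15142, 183)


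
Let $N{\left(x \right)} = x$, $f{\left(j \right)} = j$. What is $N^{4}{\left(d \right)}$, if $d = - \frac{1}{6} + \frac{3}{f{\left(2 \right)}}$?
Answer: $\frac{256}{81} \approx 3.1605$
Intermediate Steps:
$d = \frac{4}{3}$ ($d = - \frac{1}{6} + \frac{3}{2} = \frac{4}{3} \approx 1.3333$)
$N^{4}{\left(d \right)} = \left(\frac{4}{3}\right)^{4} = \frac{256}{81}$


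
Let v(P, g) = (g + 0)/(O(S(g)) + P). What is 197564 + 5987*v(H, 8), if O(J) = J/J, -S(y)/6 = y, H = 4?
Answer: 1035716/5 ≈ 2.0714e+5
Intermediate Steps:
S(y) = -6*y
O(J) = 1
v(P, g) = g/(1 + P) (v(P, g) = (g + 0)/(1 + P) = g/(1 + P))
197564 + 5987*v(H, 8) = 197564 + 5987*(8/(1 + 4)) = 197564 + 5987*(8/5) = 197564 + 47896/5 = 1035716/5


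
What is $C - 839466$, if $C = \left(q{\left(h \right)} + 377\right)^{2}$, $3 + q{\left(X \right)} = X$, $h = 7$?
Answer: $-694305$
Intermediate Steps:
$q{\left(X \right)} = -3 + X$
$C = 145161$ ($C = \left(\left(-3 + 7\right) + 377\right)^{2} = \left(4 + 377\right)^{2} = 381^{2} = 145161$)
$C - 839466 = 145161 - 839466 = -694305$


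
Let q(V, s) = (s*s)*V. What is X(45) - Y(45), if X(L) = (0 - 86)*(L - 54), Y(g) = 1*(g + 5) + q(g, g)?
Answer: -90401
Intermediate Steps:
q(V, s) = V*s**2 (q(V, s) = s**2*V = V*s**2)
Y(g) = 5 + g + g**3 (Y(g) = 1*(g + 5) + g*g**2 = 1*(5 + g) + g**3 = (5 + g) + g**3 = 5 + g + g**3)
X(L) = 4644 - 86*L (X(L) = -86*(-54 + L) = 4644 - 86*L)
X(45) - Y(45) = (4644 - 86*45) - (5 + 45 + 45**3) = (4644 - 3870) - (5 + 45 + 91125) = 774 - 1*91175 = 774 - 91175 = -90401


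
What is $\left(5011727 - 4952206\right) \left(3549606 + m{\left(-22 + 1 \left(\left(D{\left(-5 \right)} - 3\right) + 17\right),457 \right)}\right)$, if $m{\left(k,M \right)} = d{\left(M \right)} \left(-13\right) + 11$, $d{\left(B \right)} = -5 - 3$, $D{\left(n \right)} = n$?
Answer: $211282943641$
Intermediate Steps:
$d{\left(B \right)} = -8$ ($d{\left(B \right)} = -5 - 3 = -8$)
$m{\left(k,M \right)} = 115$ ($m{\left(k,M \right)} = \left(-8\right) \left(-13\right) + 11 = 104 + 11 = 115$)
$\left(5011727 - 4952206\right) \left(3549606 + m{\left(-22 + 1 \left(\left(D{\left(-5 \right)} - 3\right) + 17\right),457 \right)}\right) = \left(5011727 - 4952206\right) \left(3549606 + 115\right) = 59521 \cdot 3549721 = 211282943641$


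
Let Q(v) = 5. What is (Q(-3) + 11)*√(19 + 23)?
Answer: 16*√42 ≈ 103.69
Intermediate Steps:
(Q(-3) + 11)*√(19 + 23) = (5 + 11)*√(19 + 23) = 16*√42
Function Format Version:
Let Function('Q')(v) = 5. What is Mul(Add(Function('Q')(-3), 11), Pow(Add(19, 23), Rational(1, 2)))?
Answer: Mul(16, Pow(42, Rational(1, 2))) ≈ 103.69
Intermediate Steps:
Mul(Add(Function('Q')(-3), 11), Pow(Add(19, 23), Rational(1, 2))) = Mul(Add(5, 11), Pow(Add(19, 23), Rational(1, 2))) = Mul(16, Pow(42, Rational(1, 2)))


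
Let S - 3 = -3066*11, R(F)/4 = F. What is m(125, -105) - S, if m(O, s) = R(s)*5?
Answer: 31623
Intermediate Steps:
R(F) = 4*F
S = -33723 (S = 3 - 3066*11 = 3 - 33726 = -33723)
m(O, s) = 20*s (m(O, s) = (4*s)*5 = 20*s)
m(125, -105) - S = 20*(-105) - 1*(-33723) = -2100 + 33723 = 31623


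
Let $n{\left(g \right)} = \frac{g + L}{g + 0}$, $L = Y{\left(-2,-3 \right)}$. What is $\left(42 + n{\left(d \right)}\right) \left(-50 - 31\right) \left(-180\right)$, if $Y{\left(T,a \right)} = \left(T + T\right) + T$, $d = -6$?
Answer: $641520$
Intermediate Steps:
$Y{\left(T,a \right)} = 3 T$ ($Y{\left(T,a \right)} = 2 T + T = 3 T$)
$L = -6$ ($L = 3 \left(-2\right) = -6$)
$n{\left(g \right)} = \frac{-6 + g}{g}$ ($n{\left(g \right)} = \frac{g - 6}{g + 0} = \frac{-6 + g}{g}$)
$\left(42 + n{\left(d \right)}\right) \left(-50 - 31\right) \left(-180\right) = \left(42 + \frac{-6 - 6}{-6}\right) \left(-50 - 31\right) \left(-180\right) = \left(42 - -2\right) \left(-81\right) \left(-180\right) = \left(42 + 2\right) \left(-81\right) \left(-180\right) = 44 \left(-81\right) \left(-180\right) = \left(-3564\right) \left(-180\right) = 641520$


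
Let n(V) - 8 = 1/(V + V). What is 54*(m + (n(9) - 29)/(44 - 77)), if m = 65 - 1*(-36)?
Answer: 60371/11 ≈ 5488.3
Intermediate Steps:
n(V) = 8 + 1/(2*V) (n(V) = 8 + 1/(V + V) = 8 + 1/(2*V))
m = 101 (m = 65 + 36 = 101)
54*(m + (n(9) - 29)/(44 - 77)) = 54*(101 + ((8 + (½)/9) - 29)/(44 - 77)) = 54*(101 + ((8 + (½)*(⅑)) - 29)/(-33)) = 54*(101 + ((8 + 1/18) - 29)*(-1/33)) = 54*(101 + (145/18 - 29)*(-1/33)) = 54*(101 - 377/18*(-1/33)) = 54*(101 + 377/594) = 54*(60371/594) = 60371/11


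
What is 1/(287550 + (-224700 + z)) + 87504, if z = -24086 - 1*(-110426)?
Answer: 13054721761/149190 ≈ 87504.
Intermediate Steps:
z = 86340 (z = -24086 + 110426 = 86340)
1/(287550 + (-224700 + z)) + 87504 = 1/(287550 + (-224700 + 86340)) + 87504 = 1/(287550 - 138360) + 87504 = 1/149190 + 87504 = 13054721761/149190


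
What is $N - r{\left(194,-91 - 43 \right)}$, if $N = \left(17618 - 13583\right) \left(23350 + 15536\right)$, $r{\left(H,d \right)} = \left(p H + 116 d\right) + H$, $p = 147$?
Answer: $156891842$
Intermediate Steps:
$r{\left(H,d \right)} = 116 d + 148 H$ ($r{\left(H,d \right)} = \left(147 H + 116 d\right) + H = \left(116 d + 147 H\right) + H = 116 d + 148 H$)
$N = 156905010$ ($N = 4035 \cdot 38886 = 156905010$)
$N - r{\left(194,-91 - 43 \right)} = 156905010 - \left(116 \left(-91 - 43\right) + 148 \cdot 194\right) = 156905010 - \left(116 \left(-91 - 43\right) + 28712\right) = 156905010 - \left(116 \left(-134\right) + 28712\right) = 156905010 - \left(-15544 + 28712\right) = 156905010 - 13168 = 156891842$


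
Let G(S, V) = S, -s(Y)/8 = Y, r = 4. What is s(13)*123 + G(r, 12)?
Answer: -12788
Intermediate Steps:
s(Y) = -8*Y
s(13)*123 + G(r, 12) = -8*13*123 + 4 = -104*123 + 4 = -12792 + 4 = -12788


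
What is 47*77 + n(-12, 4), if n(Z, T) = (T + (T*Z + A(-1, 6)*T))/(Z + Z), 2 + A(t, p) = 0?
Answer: 21727/6 ≈ 3621.2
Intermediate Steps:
A(t, p) = -2 (A(t, p) = -2 + 0 = -2)
n(Z, T) = (-T + T*Z)/(2*Z) (n(Z, T) = (T + (T*Z - 2*T))/(Z + Z) = (T + (-2*T + T*Z))/((2*Z)) = (-T + T*Z)*(1/(2*Z)) = (-T + T*Z)/(2*Z))
47*77 + n(-12, 4) = 47*77 + (½)*4*(-1 - 12)/(-12) = 3619 + (½)*4*(-1/12)*(-13) = 3619 + 13/6 = 21727/6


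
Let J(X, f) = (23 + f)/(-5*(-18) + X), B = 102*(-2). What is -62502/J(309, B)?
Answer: 24938298/181 ≈ 1.3778e+5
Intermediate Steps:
B = -204
J(X, f) = (23 + f)/(90 + X)
-62502/J(309, B) = -62502*(90 + 309)/(23 - 204) = -62502/(-181/399) = -62502*(-399/181) = 24938298/181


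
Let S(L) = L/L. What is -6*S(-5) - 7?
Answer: -13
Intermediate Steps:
S(L) = 1
-6*S(-5) - 7 = -6*1 - 7 = -6 - 7 = -13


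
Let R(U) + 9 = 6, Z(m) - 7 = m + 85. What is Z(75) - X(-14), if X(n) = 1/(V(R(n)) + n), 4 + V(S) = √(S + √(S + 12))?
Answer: 3007/18 ≈ 167.06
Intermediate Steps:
Z(m) = 92 + m (Z(m) = 7 + (m + 85) = 7 + (85 + m) = 92 + m)
R(U) = -3 (R(U) = -9 + 6 = -3)
V(S) = -4 + √(S + √(12 + S)) (V(S) = -4 + √(S + √(S + 12)) = -4 + √(S + √(12 + S)))
X(n) = 1/(-4 + n) (X(n) = 1/((-4 + √(-3 + √(12 - 3))) + n) = 1/((-4 + √(-3 + √9)) + n) = 1/((-4 + √(-3 + 3)) + n) = 1/((-4 + √0) + n) = 1/((-4 + 0) + n) = 1/(-4 + n))
Z(75) - X(-14) = (92 + 75) - 1/(-4 - 14) = 167 - 1/(-18) = 167 - 1*(-1/18) = 167 + 1/18 = 3007/18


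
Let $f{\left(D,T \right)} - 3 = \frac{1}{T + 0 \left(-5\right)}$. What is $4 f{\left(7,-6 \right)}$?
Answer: $\frac{34}{3} \approx 11.333$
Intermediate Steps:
$f{\left(D,T \right)} = 3 + \frac{1}{T}$ ($f{\left(D,T \right)} = 3 + \frac{1}{T + 0 \left(-5\right)} = 3 + \frac{1}{T + 0} = 3 + \frac{1}{T}$)
$4 f{\left(7,-6 \right)} = 4 \left(3 + \frac{1}{-6}\right) = 4 \left(3 - \frac{1}{6}\right) = 4 \cdot \frac{17}{6} = \frac{34}{3}$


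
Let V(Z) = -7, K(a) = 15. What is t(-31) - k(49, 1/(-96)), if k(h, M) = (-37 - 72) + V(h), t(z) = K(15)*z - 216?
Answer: -565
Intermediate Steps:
t(z) = -216 + 15*z (t(z) = 15*z - 216 = -216 + 15*z)
k(h, M) = -116 (k(h, M) = (-37 - 72) - 7 = -109 - 7 = -116)
t(-31) - k(49, 1/(-96)) = (-216 + 15*(-31)) - 1*(-116) = (-216 - 465) + 116 = -681 + 116 = -565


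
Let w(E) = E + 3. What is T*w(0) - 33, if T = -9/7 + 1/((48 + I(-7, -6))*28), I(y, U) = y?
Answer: -42309/1148 ≈ -36.855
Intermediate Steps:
w(E) = 3 + E
T = -1475/1148 (T = -9/7 + 1/((48 - 7)*28) = -9*1/7 + (1/28)/41 = -9/7 + (1/41)*(1/28) = -9/7 + 1/1148 = -1475/1148 ≈ -1.2848)
T*w(0) - 33 = -1475*(3 + 0)/1148 - 33 = -1475/1148*3 - 33 = -4425/1148 - 33 = -42309/1148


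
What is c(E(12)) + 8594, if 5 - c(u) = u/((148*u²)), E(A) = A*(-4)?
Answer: 61087297/7104 ≈ 8599.0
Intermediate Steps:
E(A) = -4*A
c(u) = 5 - 1/(148*u) (c(u) = 5 - u/(148*u²) = 5 - u*1/(148*u²) = 5 - 1/(148*u))
c(E(12)) + 8594 = (5 - 1/(148*((-4*12)))) + 8594 = (5 - 1/148/(-48)) + 8594 = (5 - 1/148*(-1/48)) + 8594 = (5 + 1/7104) + 8594 = 35521/7104 + 8594 = 61087297/7104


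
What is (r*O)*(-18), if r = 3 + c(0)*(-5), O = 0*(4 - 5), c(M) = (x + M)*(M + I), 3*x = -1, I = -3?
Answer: 0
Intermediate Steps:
x = -⅓ (x = (⅓)*(-1) = -⅓ ≈ -0.33333)
c(M) = (-3 + M)*(-⅓ + M) (c(M) = (-⅓ + M)*(M - 3) = (-⅓ + M)*(-3 + M) = (-3 + M)*(-⅓ + M))
O = 0 (O = 0*(-1) = 0)
r = -2 (r = 3 + (1 + 0² - 10/3*0)*(-5) = 3 + (1 + 0 + 0)*(-5) = 3 + 1*(-5) = 3 - 5 = -2)
(r*O)*(-18) = -2*0*(-18) = 0*(-18) = 0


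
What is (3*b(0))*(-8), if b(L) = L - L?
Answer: 0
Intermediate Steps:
b(L) = 0
(3*b(0))*(-8) = (3*0)*(-8) = 0*(-8) = 0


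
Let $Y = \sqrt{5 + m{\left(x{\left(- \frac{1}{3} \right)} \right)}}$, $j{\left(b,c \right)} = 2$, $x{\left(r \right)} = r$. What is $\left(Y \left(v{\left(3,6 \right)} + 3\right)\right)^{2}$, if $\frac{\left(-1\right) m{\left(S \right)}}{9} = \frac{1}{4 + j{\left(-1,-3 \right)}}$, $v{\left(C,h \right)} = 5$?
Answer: $224$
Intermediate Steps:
$m{\left(S \right)} = - \frac{3}{2}$ ($m{\left(S \right)} = - \frac{9}{4 + 2} = - \frac{9}{6} = \left(-9\right) \frac{1}{6} = - \frac{3}{2}$)
$Y = \frac{\sqrt{14}}{2}$ ($Y = \sqrt{5 - \frac{3}{2}} = \sqrt{\frac{7}{2}} = \frac{\sqrt{14}}{2} \approx 1.8708$)
$\left(Y \left(v{\left(3,6 \right)} + 3\right)\right)^{2} = \left(\frac{\sqrt{14}}{2} \left(5 + 3\right)\right)^{2} = \left(\frac{\sqrt{14}}{2} \cdot 8\right)^{2} = \left(4 \sqrt{14}\right)^{2} = 224$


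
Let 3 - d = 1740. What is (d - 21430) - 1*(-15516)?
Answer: -7651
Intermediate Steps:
d = -1737 (d = 3 - 1*1740 = 3 - 1740 = -1737)
(d - 21430) - 1*(-15516) = (-1737 - 21430) - 1*(-15516) = -23167 + 15516 = -7651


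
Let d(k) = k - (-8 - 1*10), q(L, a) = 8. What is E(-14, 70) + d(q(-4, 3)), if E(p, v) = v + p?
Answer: 82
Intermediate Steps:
E(p, v) = p + v
d(k) = 18 + k (d(k) = k - (-8 - 10) = k - 1*(-18) = k + 18 = 18 + k)
E(-14, 70) + d(q(-4, 3)) = (-14 + 70) + (18 + 8) = 56 + 26 = 82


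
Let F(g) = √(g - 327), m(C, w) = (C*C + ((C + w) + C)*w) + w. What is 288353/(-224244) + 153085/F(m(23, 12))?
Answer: -288353/224244 + 30617*√910/182 ≈ 5073.4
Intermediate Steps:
m(C, w) = w + C² + w*(w + 2*C) (m(C, w) = (C² + (w + 2*C)*w) + w = (C² + w*(w + 2*C)) + w = w + C² + w*(w + 2*C))
F(g) = √(-327 + g)
288353/(-224244) + 153085/F(m(23, 12)) = 288353/(-224244) + 153085/(√(-327 + (12 + 23² + 12² + 2*23*12))) = 288353*(-1/224244) + 153085/(√(-327 + (12 + 529 + 144 + 552))) = -288353/224244 + 153085/(√(-327 + 1237)) = -288353/224244 + 153085/(√910) = -288353/224244 + 153085*(√910/910) = -288353/224244 + 30617*√910/182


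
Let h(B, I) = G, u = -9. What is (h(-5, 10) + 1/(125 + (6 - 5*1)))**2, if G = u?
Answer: 1283689/15876 ≈ 80.857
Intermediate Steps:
G = -9
h(B, I) = -9
(h(-5, 10) + 1/(125 + (6 - 5*1)))**2 = (-9 + 1/(125 + (6 - 5*1)))**2 = (-9 + 1/(125 + (6 - 5)))**2 = (-9 + 1/(125 + 1))**2 = (-9 + 1/126)**2 = (-1133/126)**2 = 1283689/15876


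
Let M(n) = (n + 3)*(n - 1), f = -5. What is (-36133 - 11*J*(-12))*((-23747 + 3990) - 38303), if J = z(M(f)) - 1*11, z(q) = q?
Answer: 2090218060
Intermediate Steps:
M(n) = (-1 + n)*(3 + n) (M(n) = (3 + n)*(-1 + n) = (-1 + n)*(3 + n))
J = 1 (J = (-3 + (-5)**2 + 2*(-5)) - 1*11 = (-3 + 25 - 10) - 11 = 12 - 11 = 1)
(-36133 - 11*J*(-12))*((-23747 + 3990) - 38303) = (-36133 - 11*1*(-12))*((-23747 + 3990) - 38303) = (-36133 - 11*(-12))*(-19757 - 38303) = (-36133 + 132)*(-58060) = -36001*(-58060) = 2090218060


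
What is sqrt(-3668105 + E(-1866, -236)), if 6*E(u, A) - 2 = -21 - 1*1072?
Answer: I*sqrt(132058326)/6 ≈ 1915.3*I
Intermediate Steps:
E(u, A) = -1091/6 (E(u, A) = 1/3 + (-21 - 1*1072)/6 = 1/3 + (-21 - 1072)/6 = 1/3 + (1/6)*(-1093) = 1/3 - 1093/6 = -1091/6)
sqrt(-3668105 + E(-1866, -236)) = sqrt(-3668105 - 1091/6) = sqrt(-22009721/6) = I*sqrt(132058326)/6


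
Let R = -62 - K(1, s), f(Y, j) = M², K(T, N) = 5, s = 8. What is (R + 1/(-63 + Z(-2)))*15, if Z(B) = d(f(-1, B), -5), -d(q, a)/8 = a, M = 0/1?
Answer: -23130/23 ≈ -1005.7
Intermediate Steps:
M = 0 (M = 0*1 = 0)
f(Y, j) = 0 (f(Y, j) = 0² = 0)
d(q, a) = -8*a
Z(B) = 40 (Z(B) = -8*(-5) = 40)
R = -67 (R = -62 - 1*5 = -62 - 5 = -67)
(R + 1/(-63 + Z(-2)))*15 = (-67 + 1/(-63 + 40))*15 = (-67 + 1/(-23))*15 = (-67 - 1/23)*15 = -1542/23*15 = -23130/23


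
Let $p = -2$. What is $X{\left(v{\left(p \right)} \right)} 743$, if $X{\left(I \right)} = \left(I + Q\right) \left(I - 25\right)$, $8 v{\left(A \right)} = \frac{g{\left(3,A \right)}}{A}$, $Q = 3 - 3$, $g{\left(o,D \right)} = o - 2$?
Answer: $\frac{297943}{256} \approx 1163.8$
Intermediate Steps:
$g{\left(o,D \right)} = -2 + o$
$Q = 0$ ($Q = 3 - 3 = 0$)
$v{\left(A \right)} = \frac{1}{8 A}$ ($v{\left(A \right)} = \frac{\left(-2 + 3\right) \frac{1}{A}}{8} = \frac{1 \frac{1}{A}}{8} = \frac{1}{8 A}$)
$X{\left(I \right)} = I \left(-25 + I\right)$ ($X{\left(I \right)} = \left(I + 0\right) \left(I - 25\right) = I \left(-25 + I\right)$)
$X{\left(v{\left(p \right)} \right)} 743 = \frac{1}{8 \left(-2\right)} \left(-25 + \frac{1}{8 \left(-2\right)}\right) 743 = \frac{1}{8} \left(- \frac{1}{2}\right) \left(-25 + \frac{1}{8} \left(- \frac{1}{2}\right)\right) 743 = - \frac{-25 - \frac{1}{16}}{16} \cdot 743 = \left(- \frac{1}{16}\right) \left(- \frac{401}{16}\right) 743 = \frac{401}{256} \cdot 743 = \frac{297943}{256}$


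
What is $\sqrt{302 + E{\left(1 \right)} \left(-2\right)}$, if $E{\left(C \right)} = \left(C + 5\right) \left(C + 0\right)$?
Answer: $\sqrt{290} \approx 17.029$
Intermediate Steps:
$E{\left(C \right)} = C \left(5 + C\right)$ ($E{\left(C \right)} = \left(5 + C\right) C = C \left(5 + C\right)$)
$\sqrt{302 + E{\left(1 \right)} \left(-2\right)} = \sqrt{302 + 1 \left(5 + 1\right) \left(-2\right)} = \sqrt{302 + 1 \cdot 6 \left(-2\right)} = \sqrt{302 + 6 \left(-2\right)} = \sqrt{302 - 12} = \sqrt{290}$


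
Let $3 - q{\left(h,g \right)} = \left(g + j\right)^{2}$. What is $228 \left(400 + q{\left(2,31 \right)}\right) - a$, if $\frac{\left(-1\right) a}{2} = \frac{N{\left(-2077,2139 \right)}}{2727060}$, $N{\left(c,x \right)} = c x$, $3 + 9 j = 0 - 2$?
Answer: $- \frac{1465792919407}{12271770} \approx -1.1944 \cdot 10^{5}$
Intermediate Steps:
$j = - \frac{5}{9}$ ($j = - \frac{1}{3} + \frac{0 - 2}{9} = - \frac{1}{3} + \frac{1}{9} \left(-2\right) = - \frac{1}{3} - \frac{2}{9} = - \frac{5}{9} \approx -0.55556$)
$q{\left(h,g \right)} = 3 - \left(- \frac{5}{9} + g\right)^{2}$ ($q{\left(h,g \right)} = 3 - \left(g - \frac{5}{9}\right)^{2} = 3 - \left(- \frac{5}{9} + g\right)^{2}$)
$a = \frac{1480901}{454510}$ ($a = - 2 \frac{\left(-2077\right) 2139}{2727060} = - 2 \left(\left(-4442703\right) \frac{1}{2727060}\right) = \left(-2\right) \left(- \frac{1480901}{909020}\right) = \frac{1480901}{454510} \approx 3.2582$)
$228 \left(400 + q{\left(2,31 \right)}\right) - a = 228 \left(400 + \left(3 - \frac{\left(-5 + 9 \cdot 31\right)^{2}}{81}\right)\right) - \frac{1480901}{454510} = 228 \left(400 + \left(3 - \frac{\left(-5 + 279\right)^{2}}{81}\right)\right) - \frac{1480901}{454510} = 228 \left(400 + \left(3 - \frac{274^{2}}{81}\right)\right) - \frac{1480901}{454510} = 228 \left(400 + \left(3 - \frac{75076}{81}\right)\right) - \frac{1480901}{454510} = 228 \left(400 - \frac{74833}{81}\right) - \frac{1480901}{454510} = 228 \left(- \frac{42433}{81}\right) - \frac{1480901}{454510} = - \frac{3224908}{27} - \frac{1480901}{454510} = - \frac{1465792919407}{12271770}$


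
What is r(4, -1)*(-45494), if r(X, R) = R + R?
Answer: 90988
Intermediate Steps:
r(X, R) = 2*R
r(4, -1)*(-45494) = (2*(-1))*(-45494) = -2*(-45494) = 90988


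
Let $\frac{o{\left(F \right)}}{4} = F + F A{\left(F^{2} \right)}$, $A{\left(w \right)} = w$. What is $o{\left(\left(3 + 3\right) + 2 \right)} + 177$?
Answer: $2257$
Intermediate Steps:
$o{\left(F \right)} = 4 F + 4 F^{3}$ ($o{\left(F \right)} = 4 \left(F + F F^{2}\right) = 4 \left(F + F^{3}\right) = 4 F + 4 F^{3}$)
$o{\left(\left(3 + 3\right) + 2 \right)} + 177 = 4 \left(\left(3 + 3\right) + 2\right) \left(1 + \left(\left(3 + 3\right) + 2\right)^{2}\right) + 177 = 4 \left(6 + 2\right) \left(1 + \left(6 + 2\right)^{2}\right) + 177 = 4 \cdot 8 \left(1 + 8^{2}\right) + 177 = 4 \cdot 8 \left(1 + 64\right) + 177 = 4 \cdot 8 \cdot 65 + 177 = 2080 + 177 = 2257$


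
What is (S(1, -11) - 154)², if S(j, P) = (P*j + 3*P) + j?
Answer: 38809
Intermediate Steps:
S(j, P) = j + 3*P + P*j (S(j, P) = (3*P + P*j) + j = j + 3*P + P*j)
(S(1, -11) - 154)² = ((1 + 3*(-11) - 11*1) - 154)² = ((1 - 33 - 11) - 154)² = (-43 - 154)² = (-197)² = 38809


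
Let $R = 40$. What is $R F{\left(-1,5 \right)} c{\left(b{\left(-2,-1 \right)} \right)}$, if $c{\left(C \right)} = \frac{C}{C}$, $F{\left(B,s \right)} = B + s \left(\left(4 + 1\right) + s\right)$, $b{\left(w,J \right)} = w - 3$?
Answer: $1960$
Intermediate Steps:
$b{\left(w,J \right)} = -3 + w$ ($b{\left(w,J \right)} = w - 3 = -3 + w$)
$F{\left(B,s \right)} = B + s \left(5 + s\right)$
$c{\left(C \right)} = 1$
$R F{\left(-1,5 \right)} c{\left(b{\left(-2,-1 \right)} \right)} = 40 \left(-1 + 5^{2} + 5 \cdot 5\right) 1 = 40 \left(-1 + 25 + 25\right) 1 = 40 \cdot 49 \cdot 1 = 1960 \cdot 1 = 1960$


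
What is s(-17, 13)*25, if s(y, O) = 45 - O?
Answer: 800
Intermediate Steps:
s(-17, 13)*25 = (45 - 1*13)*25 = (45 - 13)*25 = 32*25 = 800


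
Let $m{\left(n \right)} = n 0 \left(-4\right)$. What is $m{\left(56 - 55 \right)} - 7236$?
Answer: $-7236$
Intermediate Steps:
$m{\left(n \right)} = 0$ ($m{\left(n \right)} = n 0 = 0$)
$m{\left(56 - 55 \right)} - 7236 = 0 - 7236 = -7236$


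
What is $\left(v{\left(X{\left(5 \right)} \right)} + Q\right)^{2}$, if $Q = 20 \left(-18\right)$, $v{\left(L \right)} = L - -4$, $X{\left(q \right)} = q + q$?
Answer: $119716$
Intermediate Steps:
$X{\left(q \right)} = 2 q$
$v{\left(L \right)} = 4 + L$ ($v{\left(L \right)} = L + 4 = 4 + L$)
$Q = -360$
$\left(v{\left(X{\left(5 \right)} \right)} + Q\right)^{2} = \left(\left(4 + 2 \cdot 5\right) - 360\right)^{2} = \left(\left(4 + 10\right) - 360\right)^{2} = \left(14 - 360\right)^{2} = \left(-346\right)^{2} = 119716$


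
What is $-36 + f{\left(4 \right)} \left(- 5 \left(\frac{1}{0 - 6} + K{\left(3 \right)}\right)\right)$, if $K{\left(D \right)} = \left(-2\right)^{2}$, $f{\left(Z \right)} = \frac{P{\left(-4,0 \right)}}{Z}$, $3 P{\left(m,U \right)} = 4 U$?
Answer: $-36$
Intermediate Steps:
$P{\left(m,U \right)} = \frac{4 U}{3}$
$f{\left(Z \right)} = 0$ ($f{\left(Z \right)} = \frac{\frac{4}{3} \cdot 0}{Z} = \frac{0}{Z} = 0$)
$K{\left(D \right)} = 4$
$-36 + f{\left(4 \right)} \left(- 5 \left(\frac{1}{0 - 6} + K{\left(3 \right)}\right)\right) = -36 + 0 \left(- 5 \left(\frac{1}{0 - 6} + 4\right)\right) = -36 + 0 \left(- 5 \left(\frac{1}{-6} + 4\right)\right) = -36 + 0 \left(- 5 \left(- \frac{1}{6} + 4\right)\right) = -36 + 0 \left(\left(-5\right) \frac{23}{6}\right) = -36 + 0 \left(- \frac{115}{6}\right) = -36 + 0 = -36$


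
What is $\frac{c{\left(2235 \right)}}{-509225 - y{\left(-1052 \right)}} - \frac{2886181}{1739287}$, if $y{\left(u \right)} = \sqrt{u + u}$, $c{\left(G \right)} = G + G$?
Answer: $\frac{- 5772362 \sqrt{526} + 1477490132615 i}{1739287 \left(- 509225 i + 2 \sqrt{526}\right)} \approx -1.6682 + 7.907 \cdot 10^{-7} i$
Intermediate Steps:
$c{\left(G \right)} = 2 G$
$y{\left(u \right)} = \sqrt{2} \sqrt{u}$ ($y{\left(u \right)} = \sqrt{2 u} = \sqrt{2} \sqrt{u}$)
$\frac{c{\left(2235 \right)}}{-509225 - y{\left(-1052 \right)}} - \frac{2886181}{1739287} = \frac{2 \cdot 2235}{-509225 - \sqrt{2} \sqrt{-1052}} - \frac{2886181}{1739287} = \frac{4470}{-509225 - \sqrt{2} \cdot 2 i \sqrt{263}} - \frac{2886181}{1739287} = \frac{4470}{-509225 - 2 i \sqrt{526}} - \frac{2886181}{1739287} = - \frac{2886181}{1739287} + \frac{4470}{-509225 - 2 i \sqrt{526}}$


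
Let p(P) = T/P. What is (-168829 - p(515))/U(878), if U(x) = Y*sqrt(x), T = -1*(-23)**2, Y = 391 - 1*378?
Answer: -43473203*sqrt(878)/2939105 ≈ -438.28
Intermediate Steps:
Y = 13 (Y = 391 - 378 = 13)
T = -529 (T = -1*529 = -529)
U(x) = 13*sqrt(x)
p(P) = -529/P
(-168829 - p(515))/U(878) = (-168829 - (-529)/515)/((13*sqrt(878))) = (-168829 - (-529)/515)*(sqrt(878)/11414) = (-168829 - 1*(-529/515))*(sqrt(878)/11414) = (-168829 + 529/515)*(sqrt(878)/11414) = -43473203*sqrt(878)/2939105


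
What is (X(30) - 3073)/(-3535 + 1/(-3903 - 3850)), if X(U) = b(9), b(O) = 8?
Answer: 23762945/27406856 ≈ 0.86704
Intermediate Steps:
X(U) = 8
(X(30) - 3073)/(-3535 + 1/(-3903 - 3850)) = (8 - 3073)/(-3535 + 1/(-3903 - 3850)) = -3065/(-3535 + 1/(-7753)) = -3065/(-3535 - 1/7753) = -3065/(-27406856/7753) = -3065*(-7753/27406856) = 23762945/27406856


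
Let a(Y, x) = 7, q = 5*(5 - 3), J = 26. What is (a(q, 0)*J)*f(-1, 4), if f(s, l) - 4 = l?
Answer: 1456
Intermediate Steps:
f(s, l) = 4 + l
q = 10 (q = 5*2 = 10)
(a(q, 0)*J)*f(-1, 4) = (7*26)*(4 + 4) = 182*8 = 1456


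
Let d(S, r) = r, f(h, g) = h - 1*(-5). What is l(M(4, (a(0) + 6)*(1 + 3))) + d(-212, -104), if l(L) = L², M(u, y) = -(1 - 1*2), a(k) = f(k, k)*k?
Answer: -103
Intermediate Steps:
f(h, g) = 5 + h (f(h, g) = h + 5 = 5 + h)
a(k) = k*(5 + k) (a(k) = (5 + k)*k = k*(5 + k))
M(u, y) = 1 (M(u, y) = -(1 - 2) = -1*(-1) = 1)
l(M(4, (a(0) + 6)*(1 + 3))) + d(-212, -104) = 1² - 104 = 1 - 104 = -103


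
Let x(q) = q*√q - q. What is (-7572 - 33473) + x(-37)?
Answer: -41008 - 37*I*√37 ≈ -41008.0 - 225.06*I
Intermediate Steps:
x(q) = q^(3/2) - q
(-7572 - 33473) + x(-37) = (-7572 - 33473) + ((-37)^(3/2) - 1*(-37)) = -41045 + (-37*I*√37 + 37) = -41045 + (37 - 37*I*√37) = -41008 - 37*I*√37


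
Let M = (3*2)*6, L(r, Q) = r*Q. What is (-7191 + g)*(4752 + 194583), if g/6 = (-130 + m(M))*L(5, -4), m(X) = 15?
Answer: 1317405015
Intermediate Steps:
L(r, Q) = Q*r
M = 36 (M = 6*6 = 36)
g = 13800 (g = 6*((-130 + 15)*(-4*5)) = 6*(-115*(-20)) = 6*2300 = 13800)
(-7191 + g)*(4752 + 194583) = (-7191 + 13800)*(4752 + 194583) = 6609*199335 = 1317405015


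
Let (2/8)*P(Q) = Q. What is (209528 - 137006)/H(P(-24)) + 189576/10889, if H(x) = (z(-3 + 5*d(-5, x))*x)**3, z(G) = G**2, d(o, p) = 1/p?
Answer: 119946214989591502536/6889595427840668561 ≈ 17.410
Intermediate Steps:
P(Q) = 4*Q
H(x) = x**3*(-3 + 5/x)**6 (H(x) = ((-3 + 5/x)**2*x)**3 = (x*(-3 + 5/x)**2)**3 = x**3*(-3 + 5/x)**6)
(209528 - 137006)/H(P(-24)) + 189576/10889 = (209528 - 137006)/(((-5 + 3*(4*(-24)))**6/(4*(-24))**3)) + 189576/10889 = 72522/(((-5 + 3*(-96))**6/(-96)**3)) + 189576*(1/10889) = 72522/((-(-5 - 288)**6/884736)) + 189576/10889 = 72522/((-1/884736*(-293)**6)) + 189576/10889 = 72522/((-1/884736*632711491215049)) + 189576/10889 = 72522/(-632711491215049/884736) + 189576/10889 = 72522*(-884736/632711491215049) + 189576/10889 = -64162824192/632711491215049 + 189576/10889 = 119946214989591502536/6889595427840668561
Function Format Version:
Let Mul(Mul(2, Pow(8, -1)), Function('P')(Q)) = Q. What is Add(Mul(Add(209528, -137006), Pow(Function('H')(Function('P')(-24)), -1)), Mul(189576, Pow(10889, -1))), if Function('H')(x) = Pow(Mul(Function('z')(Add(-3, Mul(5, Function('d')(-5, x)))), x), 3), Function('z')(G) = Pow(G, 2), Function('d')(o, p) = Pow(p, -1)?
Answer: Rational(119946214989591502536, 6889595427840668561) ≈ 17.410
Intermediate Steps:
Function('P')(Q) = Mul(4, Q)
Function('H')(x) = Mul(Pow(x, 3), Pow(Add(-3, Mul(5, Pow(x, -1))), 6)) (Function('H')(x) = Pow(Mul(Pow(Add(-3, Mul(5, Pow(x, -1))), 2), x), 3) = Pow(Mul(x, Pow(Add(-3, Mul(5, Pow(x, -1))), 2)), 3) = Mul(Pow(x, 3), Pow(Add(-3, Mul(5, Pow(x, -1))), 6)))
Add(Mul(Add(209528, -137006), Pow(Function('H')(Function('P')(-24)), -1)), Mul(189576, Pow(10889, -1))) = Add(Mul(Add(209528, -137006), Pow(Mul(Pow(Mul(4, -24), -3), Pow(Add(-5, Mul(3, Mul(4, -24))), 6)), -1)), Mul(189576, Pow(10889, -1))) = Add(Mul(72522, Pow(Mul(Pow(-96, -3), Pow(Add(-5, Mul(3, -96)), 6)), -1)), Mul(189576, Rational(1, 10889))) = Add(Mul(72522, Pow(Mul(Rational(-1, 884736), Pow(Add(-5, -288), 6)), -1)), Rational(189576, 10889)) = Add(Mul(72522, Pow(Mul(Rational(-1, 884736), Pow(-293, 6)), -1)), Rational(189576, 10889)) = Add(Mul(72522, Pow(Mul(Rational(-1, 884736), 632711491215049), -1)), Rational(189576, 10889)) = Add(Mul(72522, Pow(Rational(-632711491215049, 884736), -1)), Rational(189576, 10889)) = Add(Mul(72522, Rational(-884736, 632711491215049)), Rational(189576, 10889)) = Add(Rational(-64162824192, 632711491215049), Rational(189576, 10889)) = Rational(119946214989591502536, 6889595427840668561)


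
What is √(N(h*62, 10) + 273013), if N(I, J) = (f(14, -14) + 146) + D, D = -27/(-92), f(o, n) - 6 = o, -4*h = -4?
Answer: √578047385/46 ≈ 522.67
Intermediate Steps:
h = 1 (h = -¼*(-4) = 1)
f(o, n) = 6 + o
D = 27/92 (D = -27*(-1/92) = 27/92 ≈ 0.29348)
N(I, J) = 15299/92 (N(I, J) = ((6 + 14) + 146) + 27/92 = (20 + 146) + 27/92 = 166 + 27/92 = 15299/92)
√(N(h*62, 10) + 273013) = √(15299/92 + 273013) = √(25132495/92) = √578047385/46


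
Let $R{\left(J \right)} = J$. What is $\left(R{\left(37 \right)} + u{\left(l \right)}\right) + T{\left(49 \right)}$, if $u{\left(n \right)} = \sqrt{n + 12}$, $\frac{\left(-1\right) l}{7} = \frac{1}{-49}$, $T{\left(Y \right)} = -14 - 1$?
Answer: $22 + \frac{\sqrt{595}}{7} \approx 25.485$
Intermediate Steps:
$T{\left(Y \right)} = -15$ ($T{\left(Y \right)} = -14 - 1 = -15$)
$l = \frac{1}{7}$ ($l = - \frac{7}{-49} = \left(-7\right) \left(- \frac{1}{49}\right) = \frac{1}{7} \approx 0.14286$)
$u{\left(n \right)} = \sqrt{12 + n}$
$\left(R{\left(37 \right)} + u{\left(l \right)}\right) + T{\left(49 \right)} = \left(37 + \sqrt{12 + \frac{1}{7}}\right) - 15 = \left(37 + \sqrt{\frac{85}{7}}\right) - 15 = \left(37 + \frac{\sqrt{595}}{7}\right) - 15 = 22 + \frac{\sqrt{595}}{7}$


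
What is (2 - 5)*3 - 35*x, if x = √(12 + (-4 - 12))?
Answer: -9 - 70*I ≈ -9.0 - 70.0*I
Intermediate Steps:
x = 2*I (x = √(12 - 16) = √(-4) = 2*I ≈ 2.0*I)
(2 - 5)*3 - 35*x = (2 - 5)*3 - 70*I = -3*3 - 70*I = -9 - 70*I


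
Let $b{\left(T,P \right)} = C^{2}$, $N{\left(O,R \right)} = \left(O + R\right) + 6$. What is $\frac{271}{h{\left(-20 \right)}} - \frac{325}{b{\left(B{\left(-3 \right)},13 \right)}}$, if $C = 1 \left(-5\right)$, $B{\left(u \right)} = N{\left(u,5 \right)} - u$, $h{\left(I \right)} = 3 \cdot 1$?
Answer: $\frac{232}{3} \approx 77.333$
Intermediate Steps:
$N{\left(O,R \right)} = 6 + O + R$
$h{\left(I \right)} = 3$
$B{\left(u \right)} = 11$ ($B{\left(u \right)} = \left(6 + u + 5\right) - u = \left(11 + u\right) - u = 11$)
$C = -5$
$b{\left(T,P \right)} = 25$ ($b{\left(T,P \right)} = \left(-5\right)^{2} = 25$)
$\frac{271}{h{\left(-20 \right)}} - \frac{325}{b{\left(B{\left(-3 \right)},13 \right)}} = \frac{271}{3} - \frac{325}{25} = 271 \cdot \frac{1}{3} - 13 = \frac{271}{3} - 13 = \frac{232}{3}$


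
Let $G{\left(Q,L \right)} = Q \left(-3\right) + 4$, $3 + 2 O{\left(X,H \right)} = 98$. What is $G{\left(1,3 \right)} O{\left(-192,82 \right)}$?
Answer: $\frac{95}{2} \approx 47.5$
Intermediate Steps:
$O{\left(X,H \right)} = \frac{95}{2}$ ($O{\left(X,H \right)} = - \frac{3}{2} + \frac{1}{2} \cdot 98 = - \frac{3}{2} + 49 = \frac{95}{2}$)
$G{\left(Q,L \right)} = 4 - 3 Q$ ($G{\left(Q,L \right)} = - 3 Q + 4 = 4 - 3 Q$)
$G{\left(1,3 \right)} O{\left(-192,82 \right)} = \left(4 - 3\right) \frac{95}{2} = 1 \cdot \frac{95}{2} = \frac{95}{2}$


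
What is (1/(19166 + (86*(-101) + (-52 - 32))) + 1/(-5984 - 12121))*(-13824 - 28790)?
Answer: -164255663/94109790 ≈ -1.7454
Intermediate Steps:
(1/(19166 + (86*(-101) + (-52 - 32))) + 1/(-5984 - 12121))*(-13824 - 28790) = (1/(19166 + (-8686 - 84)) + 1/(-18105))*(-42614) = (1/(19166 - 8770) - 1/18105)*(-42614) = (1/10396 - 1/18105)*(-42614) = (7709/188219580)*(-42614) = -164255663/94109790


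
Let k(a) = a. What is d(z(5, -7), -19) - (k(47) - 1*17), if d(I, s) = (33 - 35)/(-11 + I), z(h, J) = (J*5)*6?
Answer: -6628/221 ≈ -29.991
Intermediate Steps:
z(h, J) = 30*J (z(h, J) = (5*J)*6 = 30*J)
d(I, s) = -2/(-11 + I)
d(z(5, -7), -19) - (k(47) - 1*17) = -2/(-11 + 30*(-7)) - (47 - 1*17) = -2/(-11 - 210) - (47 - 17) = -2/(-221) - 1*30 = -2*(-1/221) - 30 = 2/221 - 30 = -6628/221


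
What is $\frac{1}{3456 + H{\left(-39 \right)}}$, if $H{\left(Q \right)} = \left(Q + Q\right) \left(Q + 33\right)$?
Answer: $\frac{1}{3924} \approx 0.00025484$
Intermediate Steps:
$H{\left(Q \right)} = 2 Q \left(33 + Q\right)$
$\frac{1}{3456 + H{\left(-39 \right)}} = \frac{1}{3456 + 2 \left(-39\right) \left(33 - 39\right)} = \frac{1}{3456 + 2 \left(-39\right) \left(-6\right)} = \frac{1}{3456 + 468} = \frac{1}{3924}$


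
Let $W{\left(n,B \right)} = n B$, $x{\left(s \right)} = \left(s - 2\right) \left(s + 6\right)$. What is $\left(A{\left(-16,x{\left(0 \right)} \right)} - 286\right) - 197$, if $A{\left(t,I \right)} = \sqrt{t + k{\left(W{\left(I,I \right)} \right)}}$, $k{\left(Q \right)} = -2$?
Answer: $-483 + 3 i \sqrt{2} \approx -483.0 + 4.2426 i$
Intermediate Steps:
$x{\left(s \right)} = \left(-2 + s\right) \left(6 + s\right)$
$W{\left(n,B \right)} = B n$
$A{\left(t,I \right)} = \sqrt{-2 + t}$ ($A{\left(t,I \right)} = \sqrt{t - 2} = \sqrt{-2 + t}$)
$\left(A{\left(-16,x{\left(0 \right)} \right)} - 286\right) - 197 = \left(\sqrt{-2 - 16} - 286\right) - 197 = \left(\sqrt{-18} - 286\right) - 197 = \left(3 i \sqrt{2} - 286\right) - 197 = \left(-286 + 3 i \sqrt{2}\right) - 197 = -483 + 3 i \sqrt{2}$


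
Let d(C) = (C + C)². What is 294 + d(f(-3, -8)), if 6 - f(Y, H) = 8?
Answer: 310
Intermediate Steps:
f(Y, H) = -2 (f(Y, H) = 6 - 1*8 = 6 - 8 = -2)
d(C) = 4*C² (d(C) = (2*C)² = 4*C²)
294 + d(f(-3, -8)) = 294 + 4*(-2)² = 294 + 4*4 = 294 + 16 = 310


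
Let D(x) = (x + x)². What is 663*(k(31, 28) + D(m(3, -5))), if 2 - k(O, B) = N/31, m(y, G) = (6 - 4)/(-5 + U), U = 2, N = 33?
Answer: 167297/93 ≈ 1798.9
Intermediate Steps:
m(y, G) = -⅔ (m(y, G) = (6 - 4)/(-5 + 2) = 2/(-3) = 2*(-⅓) = -⅔)
D(x) = 4*x² (D(x) = (2*x)² = 4*x²)
k(O, B) = 29/31 (k(O, B) = 2 - 33/31 = 29/31)
663*(k(31, 28) + D(m(3, -5))) = 663*(29/31 + 4*(-⅔)²) = 663*(29/31 + 4*(4/9)) = 663*(29/31 + 16/9) = 663*(757/279) = 167297/93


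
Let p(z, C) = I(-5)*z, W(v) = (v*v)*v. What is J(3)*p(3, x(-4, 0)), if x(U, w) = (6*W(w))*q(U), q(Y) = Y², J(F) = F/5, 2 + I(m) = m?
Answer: -63/5 ≈ -12.600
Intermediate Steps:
I(m) = -2 + m
J(F) = F/5 (J(F) = F*(⅕) = F/5)
W(v) = v³ (W(v) = v²*v = v³)
x(U, w) = 6*U²*w³ (x(U, w) = (6*w³)*U² = 6*U²*w³)
p(z, C) = -7*z (p(z, C) = (-2 - 5)*z = -7*z)
J(3)*p(3, x(-4, 0)) = ((⅕)*3)*(-7*3) = (⅗)*(-21) = -63/5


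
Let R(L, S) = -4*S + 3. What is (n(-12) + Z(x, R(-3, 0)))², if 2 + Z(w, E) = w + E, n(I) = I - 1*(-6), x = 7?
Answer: 4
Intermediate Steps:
R(L, S) = 3 - 4*S
n(I) = 6 + I (n(I) = I + 6 = 6 + I)
Z(w, E) = -2 + E + w (Z(w, E) = -2 + (w + E) = -2 + (E + w) = -2 + E + w)
(n(-12) + Z(x, R(-3, 0)))² = ((6 - 12) + (-2 + (3 - 4*0) + 7))² = (-6 + (-2 + (3 + 0) + 7))² = (-6 + (-2 + 3 + 7))² = (-6 + 8)² = 2² = 4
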